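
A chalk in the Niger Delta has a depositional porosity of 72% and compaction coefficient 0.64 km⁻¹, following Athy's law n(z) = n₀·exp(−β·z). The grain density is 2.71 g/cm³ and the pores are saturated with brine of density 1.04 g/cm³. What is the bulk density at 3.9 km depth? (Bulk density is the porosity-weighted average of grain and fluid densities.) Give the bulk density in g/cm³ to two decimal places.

Porosity at depth: n = 0.72·exp(−0.64×3.9) = 0.72×0.0824 = 0.0593
Bulk density: ρ_b = (1−n)ρ_g + n·ρ_f = 0.9407×2.71 + 0.0593×1.04
       = 2.549 + 0.062 = 2.611 g/cm³

2.61 g/cm³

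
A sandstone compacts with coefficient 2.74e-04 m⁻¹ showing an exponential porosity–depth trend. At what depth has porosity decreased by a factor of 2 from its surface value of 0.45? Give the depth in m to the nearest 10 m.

Working in km (1 km = 1000 m; k in km⁻¹ = k in m⁻¹ × 1000):
φ/φ₀ = 1/2 ⇒ exp(−k·Z) = 1/2 ⇒ Z = ln(2) / k
Z = 0.6931 / 0.274 = 2.530 km

2530 m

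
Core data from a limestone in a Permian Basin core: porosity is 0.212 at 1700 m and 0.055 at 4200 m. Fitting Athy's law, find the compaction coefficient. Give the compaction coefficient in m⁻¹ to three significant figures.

0.000540 m⁻¹

Working in km (1 km = 1000 m; k in km⁻¹ = k in m⁻¹ × 1000):
Athy: n(Z) = n₀ e^(−kZ) ⇒ n₁/n₂ = e^{k(Z₂−Z₁)} ⇒ k = ln(n₁/n₂)/(Z₂−Z₁)
k = ln(0.212/0.055) / (4.2 − 1.7) = ln(3.855) / 2.5 = 1.3493 / 2.5 = 0.5397 km⁻¹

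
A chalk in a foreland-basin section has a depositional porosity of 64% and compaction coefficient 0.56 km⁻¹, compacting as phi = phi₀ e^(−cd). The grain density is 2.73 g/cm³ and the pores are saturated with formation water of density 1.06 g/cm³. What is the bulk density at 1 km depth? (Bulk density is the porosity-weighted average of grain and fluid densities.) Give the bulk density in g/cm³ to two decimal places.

Porosity at depth: phi = 0.64·exp(−0.56×1) = 0.64×0.5712 = 0.3656
Bulk density: ρ_b = (1−phi)ρ_g + phi·ρ_f = 0.6344×2.73 + 0.3656×1.06
       = 1.732 + 0.388 = 2.119 g/cm³

2.12 g/cm³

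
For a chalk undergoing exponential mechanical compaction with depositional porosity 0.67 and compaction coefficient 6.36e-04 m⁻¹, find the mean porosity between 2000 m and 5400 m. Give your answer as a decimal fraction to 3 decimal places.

Working in km (1 km = 1000 m; β in km⁻¹ = β in m⁻¹ × 1000):
⟨φ⟩ = (1/(d₂−d₁)) ∫ φ₀ e^(−βd) dd = φ₀·(e^(−β·d₁) − e^(−β·d₂)) / (β·(d₂−d₁))
e^(−0.636×2) = 0.2803; e^(−0.636×5.4) = 0.0322
⟨φ⟩ = 0.67 × (0.2803 − 0.0322) / (0.636 × 3.4) = 0.67 × 0.1147 = 0.0768

0.077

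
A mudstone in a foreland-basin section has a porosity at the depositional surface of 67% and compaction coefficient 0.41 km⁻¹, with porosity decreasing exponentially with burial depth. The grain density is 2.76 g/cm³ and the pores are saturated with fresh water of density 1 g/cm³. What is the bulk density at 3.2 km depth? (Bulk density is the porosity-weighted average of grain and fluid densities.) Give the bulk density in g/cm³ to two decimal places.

Porosity at depth: phi = 0.67·exp(−0.41×3.2) = 0.67×0.2693 = 0.1804
Bulk density: ρ_b = (1−phi)ρ_g + phi·ρ_f = 0.8196×2.76 + 0.1804×1
       = 2.262 + 0.180 = 2.442 g/cm³

2.44 g/cm³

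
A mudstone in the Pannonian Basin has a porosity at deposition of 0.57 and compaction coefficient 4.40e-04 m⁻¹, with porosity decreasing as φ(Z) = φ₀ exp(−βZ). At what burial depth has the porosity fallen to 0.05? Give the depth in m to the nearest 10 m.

Working in km (1 km = 1000 m; β in km⁻¹ = β in m⁻¹ × 1000):
Invert Athy's law: Z = ln(φ₀/φ) / β
Z = ln(0.57/0.05) / 0.44 = ln(11.4) / 0.44 = 2.4336 / 0.44 = 5.531 km

5530 m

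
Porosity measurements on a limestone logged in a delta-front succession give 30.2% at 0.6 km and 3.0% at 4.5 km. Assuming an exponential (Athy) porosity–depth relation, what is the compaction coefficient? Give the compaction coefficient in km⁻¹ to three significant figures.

0.592 km⁻¹

Athy: phi(z) = phi₀ e^(−kz) ⇒ phi₁/phi₂ = e^{k(z₂−z₁)} ⇒ k = ln(phi₁/phi₂)/(z₂−z₁)
k = ln(0.302/0.03) / (4.5 − 0.6) = ln(10.07) / 3.9 = 2.3092 / 3.9 = 0.5921 km⁻¹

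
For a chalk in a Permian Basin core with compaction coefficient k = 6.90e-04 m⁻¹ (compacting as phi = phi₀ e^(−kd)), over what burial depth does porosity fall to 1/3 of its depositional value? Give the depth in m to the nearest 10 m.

1590 m

Working in km (1 km = 1000 m; k in km⁻¹ = k in m⁻¹ × 1000):
phi/phi₀ = 1/3 ⇒ exp(−k·d) = 1/3 ⇒ d = ln(3) / k
d = 1.0986 / 0.69 = 1.592 km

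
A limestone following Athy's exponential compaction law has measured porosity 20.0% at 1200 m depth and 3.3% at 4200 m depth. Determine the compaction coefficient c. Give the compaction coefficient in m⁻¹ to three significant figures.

Working in km (1 km = 1000 m; c in km⁻¹ = c in m⁻¹ × 1000):
Athy: phi(Z) = phi₀ e^(−cZ) ⇒ phi₁/phi₂ = e^{c(Z₂−Z₁)} ⇒ c = ln(phi₁/phi₂)/(Z₂−Z₁)
c = ln(0.2/0.033) / (4.2 − 1.2) = ln(6.061) / 3 = 1.8018 / 3 = 0.6006 km⁻¹

0.000601 m⁻¹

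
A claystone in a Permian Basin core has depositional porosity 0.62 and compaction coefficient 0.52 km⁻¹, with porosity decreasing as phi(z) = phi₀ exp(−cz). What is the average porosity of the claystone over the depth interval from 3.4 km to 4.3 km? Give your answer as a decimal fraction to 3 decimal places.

⟨phi⟩ = (1/(z₂−z₁)) ∫ phi₀ e^(−cz) dz = phi₀·(e^(−c·z₁) − e^(−c·z₂)) / (c·(z₂−z₁))
e^(−0.52×3.4) = 0.1707; e^(−0.52×4.3) = 0.1069
⟨phi⟩ = 0.62 × (0.1707 − 0.1069) / (0.52 × 0.9) = 0.62 × 0.1363 = 0.0845

0.085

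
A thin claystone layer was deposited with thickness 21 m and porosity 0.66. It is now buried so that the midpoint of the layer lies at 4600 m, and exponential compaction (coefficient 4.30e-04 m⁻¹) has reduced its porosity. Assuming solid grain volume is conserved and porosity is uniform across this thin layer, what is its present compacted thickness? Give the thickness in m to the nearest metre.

8 m

Working in km (1 km = 1000 m; k in km⁻¹ = k in m⁻¹ × 1000):
Porosity at 4.6 km: phi = 0.66·exp(−0.43×4.6) = 0.0913
Solid-volume conservation: h(1−phi) = h₀(1−phi₀) ⇒ h = h₀·(1−phi₀)/(1−phi)
h = 0.021 × (1 − 0.66)/(1 − 0.0913) = 0.021 × 0.3742 = 0.0079 km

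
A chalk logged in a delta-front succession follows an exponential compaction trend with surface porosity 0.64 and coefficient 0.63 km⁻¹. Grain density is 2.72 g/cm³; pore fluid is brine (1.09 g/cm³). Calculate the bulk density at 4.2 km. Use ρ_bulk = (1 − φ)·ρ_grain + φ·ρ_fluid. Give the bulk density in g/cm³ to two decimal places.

Porosity at depth: n = 0.64·exp(−0.63×4.2) = 0.64×0.0709 = 0.0454
Bulk density: ρ_b = (1−n)ρ_g + n·ρ_f = 0.9546×2.72 + 0.0454×1.09
       = 2.597 + 0.049 = 2.646 g/cm³

2.65 g/cm³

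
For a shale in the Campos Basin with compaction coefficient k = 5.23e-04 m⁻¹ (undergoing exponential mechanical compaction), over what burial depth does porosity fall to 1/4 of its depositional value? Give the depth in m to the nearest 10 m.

2650 m

Working in km (1 km = 1000 m; k in km⁻¹ = k in m⁻¹ × 1000):
n/n₀ = 1/4 ⇒ exp(−k·d) = 1/4 ⇒ d = ln(4) / k
d = 1.3863 / 0.523 = 2.651 km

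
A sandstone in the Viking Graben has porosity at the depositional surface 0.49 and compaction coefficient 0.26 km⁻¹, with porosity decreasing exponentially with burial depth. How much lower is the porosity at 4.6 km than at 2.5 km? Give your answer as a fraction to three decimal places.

0.108

n(2.5) = 0.49·e^(−0.26×2.5) = 0.2558
n(4.6) = 0.49·e^(−0.26×4.6) = 0.1482
Δn = 0.2558 − 0.1482 = 0.1076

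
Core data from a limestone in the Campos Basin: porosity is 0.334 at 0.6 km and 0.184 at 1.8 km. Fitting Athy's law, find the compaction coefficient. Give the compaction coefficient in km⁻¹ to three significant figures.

Athy: phi(z) = phi₀ e^(−βz) ⇒ phi₁/phi₂ = e^{β(z₂−z₁)} ⇒ β = ln(phi₁/phi₂)/(z₂−z₁)
β = ln(0.334/0.184) / (1.8 − 0.6) = ln(1.815) / 1.2 = 0.5962 / 1.2 = 0.4968 km⁻¹

0.497 km⁻¹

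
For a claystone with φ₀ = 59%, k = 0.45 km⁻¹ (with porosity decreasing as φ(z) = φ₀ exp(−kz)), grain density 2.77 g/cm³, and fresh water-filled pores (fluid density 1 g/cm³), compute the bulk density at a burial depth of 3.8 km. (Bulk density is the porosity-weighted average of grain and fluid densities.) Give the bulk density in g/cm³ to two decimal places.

2.58 g/cm³

Porosity at depth: φ = 0.59·exp(−0.45×3.8) = 0.59×0.1809 = 0.1067
Bulk density: ρ_b = (1−φ)ρ_g + φ·ρ_f = 0.8933×2.77 + 0.1067×1
       = 2.474 + 0.107 = 2.581 g/cm³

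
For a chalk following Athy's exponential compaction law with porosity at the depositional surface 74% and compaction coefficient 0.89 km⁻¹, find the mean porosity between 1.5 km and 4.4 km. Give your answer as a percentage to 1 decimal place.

⟨φ⟩ = (1/(Z₂−Z₁)) ∫ φ₀ e^(−βZ) dZ = φ₀·(e^(−β·Z₁) − e^(−β·Z₂)) / (β·(Z₂−Z₁))
e^(−0.89×1.5) = 0.2632; e^(−0.89×4.4) = 0.0199
⟨φ⟩ = 0.74 × (0.2632 − 0.0199) / (0.89 × 2.9) = 0.74 × 0.0942 = 0.0697

7.0%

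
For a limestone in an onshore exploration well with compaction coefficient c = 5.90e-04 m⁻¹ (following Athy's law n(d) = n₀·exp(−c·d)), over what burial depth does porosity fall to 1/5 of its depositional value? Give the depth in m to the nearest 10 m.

2730 m

Working in km (1 km = 1000 m; c in km⁻¹ = c in m⁻¹ × 1000):
n/n₀ = 1/5 ⇒ exp(−c·d) = 1/5 ⇒ d = ln(5) / c
d = 1.6094 / 0.59 = 2.728 km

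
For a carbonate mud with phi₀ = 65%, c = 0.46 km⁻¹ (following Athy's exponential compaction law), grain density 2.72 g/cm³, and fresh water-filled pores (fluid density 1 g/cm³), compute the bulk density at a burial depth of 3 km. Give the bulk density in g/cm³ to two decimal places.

Porosity at depth: phi = 0.65·exp(−0.46×3) = 0.65×0.2516 = 0.1635
Bulk density: ρ_b = (1−phi)ρ_g + phi·ρ_f = 0.8365×2.72 + 0.1635×1
       = 2.275 + 0.164 = 2.439 g/cm³

2.44 g/cm³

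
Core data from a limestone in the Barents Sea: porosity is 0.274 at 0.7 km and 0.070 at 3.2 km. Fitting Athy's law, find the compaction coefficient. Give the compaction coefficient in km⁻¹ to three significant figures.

0.546 km⁻¹

Athy: phi(Z) = phi₀ e^(−kZ) ⇒ phi₁/phi₂ = e^{k(Z₂−Z₁)} ⇒ k = ln(phi₁/phi₂)/(Z₂−Z₁)
k = ln(0.274/0.07) / (3.2 − 0.7) = ln(3.914) / 2.5 = 1.3646 / 2.5 = 0.5459 km⁻¹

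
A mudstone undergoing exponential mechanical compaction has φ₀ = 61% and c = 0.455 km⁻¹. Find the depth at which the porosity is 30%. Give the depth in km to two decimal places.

1.56 km

Invert Athy's law: z = ln(φ₀/φ) / c
z = ln(0.61/0.3) / 0.455 = ln(2.033) / 0.455 = 0.7097 / 0.455 = 1.560 km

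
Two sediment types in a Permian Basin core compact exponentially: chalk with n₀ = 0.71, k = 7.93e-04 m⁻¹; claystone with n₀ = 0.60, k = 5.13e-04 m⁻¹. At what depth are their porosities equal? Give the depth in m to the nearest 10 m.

Working in km (1 km = 1000 m; k in km⁻¹ = k in m⁻¹ × 1000):
Set n₀ₐ e^(−kₐd) = n₀ᵦ e^(−kᵦd) ⇒ ln(n₀ₐ/n₀ᵦ) = (kₐ − kᵦ)·d
d = ln(0.71/0.6) / (0.793 − 0.513) = 0.1683 / 0.28 = 0.601 km

600 m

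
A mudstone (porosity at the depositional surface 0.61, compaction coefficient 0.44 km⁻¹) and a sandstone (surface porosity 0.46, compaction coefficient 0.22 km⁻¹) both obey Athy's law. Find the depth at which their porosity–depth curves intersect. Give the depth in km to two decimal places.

1.28 km

Set φ₀ₐ e^(−cₐZ) = φ₀ᵦ e^(−cᵦZ) ⇒ ln(φ₀ₐ/φ₀ᵦ) = (cₐ − cᵦ)·Z
Z = ln(0.61/0.46) / (0.44 − 0.22) = 0.2822 / 0.22 = 1.283 km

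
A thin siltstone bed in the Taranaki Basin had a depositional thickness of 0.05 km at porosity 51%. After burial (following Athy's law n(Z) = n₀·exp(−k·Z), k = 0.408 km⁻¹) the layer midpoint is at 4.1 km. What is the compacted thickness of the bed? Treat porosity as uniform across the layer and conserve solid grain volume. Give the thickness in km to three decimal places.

Porosity at 4.1 km: n = 0.51·exp(−0.408×4.1) = 0.0957
Solid-volume conservation: h(1−n) = h₀(1−n₀) ⇒ h = h₀·(1−n₀)/(1−n)
h = 0.05 × (1 − 0.51)/(1 − 0.0957) = 0.05 × 0.5419 = 0.0271 km

0.027 km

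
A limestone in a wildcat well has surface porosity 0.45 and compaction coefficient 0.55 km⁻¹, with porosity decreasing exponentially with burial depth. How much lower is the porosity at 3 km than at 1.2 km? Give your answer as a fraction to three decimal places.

0.146

n(1.2) = 0.45·e^(−0.55×1.2) = 0.2326
n(3) = 0.45·e^(−0.55×3) = 0.0864
Δn = 0.2326 − 0.0864 = 0.1462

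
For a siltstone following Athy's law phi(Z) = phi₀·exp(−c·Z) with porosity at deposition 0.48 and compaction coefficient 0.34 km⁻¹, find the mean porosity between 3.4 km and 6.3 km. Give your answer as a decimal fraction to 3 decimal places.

0.096

⟨phi⟩ = (1/(Z₂−Z₁)) ∫ phi₀ e^(−cZ) dZ = phi₀·(e^(−c·Z₁) − e^(−c·Z₂)) / (c·(Z₂−Z₁))
e^(−0.34×3.4) = 0.3147; e^(−0.34×6.3) = 0.1174
⟨phi⟩ = 0.48 × (0.3147 − 0.1174) / (0.34 × 2.9) = 0.48 × 0.2001 = 0.0961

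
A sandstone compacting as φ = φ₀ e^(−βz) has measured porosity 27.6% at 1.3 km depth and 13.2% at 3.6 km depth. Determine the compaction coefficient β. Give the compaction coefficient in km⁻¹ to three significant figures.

Athy: φ(z) = φ₀ e^(−βz) ⇒ φ₁/φ₂ = e^{β(z₂−z₁)} ⇒ β = ln(φ₁/φ₂)/(z₂−z₁)
β = ln(0.276/0.132) / (3.6 − 1.3) = ln(2.091) / 2.3 = 0.7376 / 2.3 = 0.3207 km⁻¹

0.321 km⁻¹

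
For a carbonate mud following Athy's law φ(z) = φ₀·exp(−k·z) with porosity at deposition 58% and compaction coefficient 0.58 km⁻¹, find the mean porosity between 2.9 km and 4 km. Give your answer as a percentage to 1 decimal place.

⟨φ⟩ = (1/(z₂−z₁)) ∫ φ₀ e^(−kz) dz = φ₀·(e^(−k·z₁) − e^(−k·z₂)) / (k·(z₂−z₁))
e^(−0.58×2.9) = 0.1860; e^(−0.58×4) = 0.0983
⟨φ⟩ = 0.58 × (0.1860 − 0.0983) / (0.58 × 1.1) = 0.58 × 0.1375 = 0.0798

8.0%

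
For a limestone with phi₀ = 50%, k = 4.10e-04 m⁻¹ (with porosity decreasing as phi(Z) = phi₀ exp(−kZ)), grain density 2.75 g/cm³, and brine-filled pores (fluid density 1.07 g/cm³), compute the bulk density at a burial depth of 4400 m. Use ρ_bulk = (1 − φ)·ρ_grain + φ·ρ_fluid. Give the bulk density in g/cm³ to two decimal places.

2.61 g/cm³

Working in km (1 km = 1000 m; k in km⁻¹ = k in m⁻¹ × 1000):
Porosity at depth: phi = 0.5·exp(−0.41×4.4) = 0.5×0.1646 = 0.0823
Bulk density: ρ_b = (1−phi)ρ_g + phi·ρ_f = 0.9177×2.75 + 0.0823×1.07
       = 2.524 + 0.088 = 2.612 g/cm³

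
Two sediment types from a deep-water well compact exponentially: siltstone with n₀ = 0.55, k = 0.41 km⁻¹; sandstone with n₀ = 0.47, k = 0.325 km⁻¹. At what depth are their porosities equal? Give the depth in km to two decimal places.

1.85 km

Set n₀ₐ e^(−kₐz) = n₀ᵦ e^(−kᵦz) ⇒ ln(n₀ₐ/n₀ᵦ) = (kₐ − kᵦ)·z
z = ln(0.55/0.47) / (0.41 − 0.325) = 0.1572 / 0.085 = 1.849 km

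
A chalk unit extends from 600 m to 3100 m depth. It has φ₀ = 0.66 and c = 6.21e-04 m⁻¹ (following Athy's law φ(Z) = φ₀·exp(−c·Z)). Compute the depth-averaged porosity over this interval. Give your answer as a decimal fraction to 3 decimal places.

Working in km (1 km = 1000 m; c in km⁻¹ = c in m⁻¹ × 1000):
⟨φ⟩ = (1/(Z₂−Z₁)) ∫ φ₀ e^(−cZ) dZ = φ₀·(e^(−c·Z₁) − e^(−c·Z₂)) / (c·(Z₂−Z₁))
e^(−0.621×0.6) = 0.6889; e^(−0.621×3.1) = 0.1459
⟨φ⟩ = 0.66 × (0.6889 − 0.1459) / (0.621 × 2.5) = 0.66 × 0.3498 = 0.2309

0.231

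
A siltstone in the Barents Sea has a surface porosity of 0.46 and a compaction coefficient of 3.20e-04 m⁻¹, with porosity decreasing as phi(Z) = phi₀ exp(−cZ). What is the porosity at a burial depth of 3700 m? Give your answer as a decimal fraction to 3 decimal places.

Working in km (1 km = 1000 m; c in km⁻¹ = c in m⁻¹ × 1000):
phi = phi₀·exp(−c·Z) = 0.46 × exp(−0.32 × 3.7) = 0.46 × exp(−1.184)
  = 0.46 × 0.3061 = 0.1408

0.141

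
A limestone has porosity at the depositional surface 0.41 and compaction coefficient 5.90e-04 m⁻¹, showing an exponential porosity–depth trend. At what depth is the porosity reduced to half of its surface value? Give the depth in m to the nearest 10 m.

Working in km (1 km = 1000 m; k in km⁻¹ = k in m⁻¹ × 1000):
φ/φ₀ = 1/2 ⇒ exp(−k·z) = 1/2 ⇒ z = ln(2) / k
z = 0.6931 / 0.59 = 1.175 km

1170 m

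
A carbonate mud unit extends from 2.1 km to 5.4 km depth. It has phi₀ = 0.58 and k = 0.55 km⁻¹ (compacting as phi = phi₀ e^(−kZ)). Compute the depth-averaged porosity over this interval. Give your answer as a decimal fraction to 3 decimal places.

0.084

⟨phi⟩ = (1/(Z₂−Z₁)) ∫ phi₀ e^(−kZ) dZ = phi₀·(e^(−k·Z₁) − e^(−k·Z₂)) / (k·(Z₂−Z₁))
e^(−0.55×2.1) = 0.3151; e^(−0.55×5.4) = 0.0513
⟨phi⟩ = 0.58 × (0.3151 − 0.0513) / (0.55 × 3.3) = 0.58 × 0.1453 = 0.0843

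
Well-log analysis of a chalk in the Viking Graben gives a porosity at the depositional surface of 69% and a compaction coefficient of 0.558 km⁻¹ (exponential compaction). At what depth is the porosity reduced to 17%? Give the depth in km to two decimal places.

2.51 km

Invert Athy's law: z = ln(φ₀/φ) / c
z = ln(0.69/0.17) / 0.558 = ln(4.059) / 0.558 = 1.4009 / 0.558 = 2.511 km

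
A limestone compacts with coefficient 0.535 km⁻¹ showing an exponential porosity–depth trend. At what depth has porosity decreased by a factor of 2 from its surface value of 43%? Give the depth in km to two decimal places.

n/n₀ = 1/2 ⇒ exp(−k·d) = 1/2 ⇒ d = ln(2) / k
d = 0.6931 / 0.535 = 1.296 km

1.30 km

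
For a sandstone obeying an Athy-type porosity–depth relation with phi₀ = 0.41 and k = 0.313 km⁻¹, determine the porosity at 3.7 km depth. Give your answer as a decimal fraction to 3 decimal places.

0.129

phi = phi₀·exp(−k·Z) = 0.41 × exp(−0.313 × 3.7) = 0.41 × exp(−1.158)
  = 0.41 × 0.3141 = 0.1288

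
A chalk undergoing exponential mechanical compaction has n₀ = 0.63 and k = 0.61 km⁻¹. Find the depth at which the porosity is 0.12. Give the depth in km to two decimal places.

Invert Athy's law: z = ln(n₀/n) / k
z = ln(0.63/0.12) / 0.61 = ln(5.25) / 0.61 = 1.6582 / 0.61 = 2.718 km

2.72 km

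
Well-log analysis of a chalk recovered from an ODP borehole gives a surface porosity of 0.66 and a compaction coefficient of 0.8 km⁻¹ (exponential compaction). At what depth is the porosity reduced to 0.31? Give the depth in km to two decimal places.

Invert Athy's law: z = ln(n₀/n) / β
z = ln(0.66/0.31) / 0.8 = ln(2.129) / 0.8 = 0.7557 / 0.8 = 0.945 km

0.94 km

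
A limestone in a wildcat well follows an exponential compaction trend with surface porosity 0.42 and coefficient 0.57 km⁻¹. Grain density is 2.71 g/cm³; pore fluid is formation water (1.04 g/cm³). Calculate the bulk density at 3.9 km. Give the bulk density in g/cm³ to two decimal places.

2.63 g/cm³

Porosity at depth: φ = 0.42·exp(−0.57×3.9) = 0.42×0.1083 = 0.0455
Bulk density: ρ_b = (1−φ)ρ_g + φ·ρ_f = 0.9545×2.71 + 0.0455×1.04
       = 2.587 + 0.047 = 2.634 g/cm³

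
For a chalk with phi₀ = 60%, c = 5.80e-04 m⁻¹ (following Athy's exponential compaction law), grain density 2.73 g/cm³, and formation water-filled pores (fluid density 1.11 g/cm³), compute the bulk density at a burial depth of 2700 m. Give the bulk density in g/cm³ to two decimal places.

2.53 g/cm³

Working in km (1 km = 1000 m; c in km⁻¹ = c in m⁻¹ × 1000):
Porosity at depth: phi = 0.6·exp(−0.58×2.7) = 0.6×0.2089 = 0.1253
Bulk density: ρ_b = (1−phi)ρ_g + phi·ρ_f = 0.8747×2.73 + 0.1253×1.11
       = 2.388 + 0.139 = 2.527 g/cm³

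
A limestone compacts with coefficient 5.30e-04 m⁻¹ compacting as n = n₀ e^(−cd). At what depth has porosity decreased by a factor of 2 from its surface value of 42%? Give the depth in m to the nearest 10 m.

Working in km (1 km = 1000 m; c in km⁻¹ = c in m⁻¹ × 1000):
n/n₀ = 1/2 ⇒ exp(−c·d) = 1/2 ⇒ d = ln(2) / c
d = 0.6931 / 0.53 = 1.308 km

1310 m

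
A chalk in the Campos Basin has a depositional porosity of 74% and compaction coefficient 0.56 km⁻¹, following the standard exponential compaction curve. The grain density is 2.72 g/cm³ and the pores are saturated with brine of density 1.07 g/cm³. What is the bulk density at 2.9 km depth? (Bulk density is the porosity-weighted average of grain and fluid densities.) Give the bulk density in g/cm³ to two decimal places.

Porosity at depth: phi = 0.74·exp(−0.56×2.9) = 0.74×0.1971 = 0.1459
Bulk density: ρ_b = (1−phi)ρ_g + phi·ρ_f = 0.8541×2.72 + 0.1459×1.07
       = 2.323 + 0.156 = 2.479 g/cm³

2.48 g/cm³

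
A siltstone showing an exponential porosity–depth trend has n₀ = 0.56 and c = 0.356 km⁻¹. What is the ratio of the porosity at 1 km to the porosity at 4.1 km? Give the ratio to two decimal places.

n(d₁)/n(d₂) = e^(−c·d₁)/e^(−c·d₂) = e^{c(d₂−d₁)}
= exp(0.356 × 3.1) = exp(1.104) = 3.0150

3.02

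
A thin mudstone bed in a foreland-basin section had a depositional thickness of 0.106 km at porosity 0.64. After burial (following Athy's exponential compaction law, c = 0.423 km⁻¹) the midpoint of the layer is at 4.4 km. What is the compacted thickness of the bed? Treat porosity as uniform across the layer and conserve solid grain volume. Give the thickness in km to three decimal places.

Porosity at 4.4 km: phi = 0.64·exp(−0.423×4.4) = 0.0995
Solid-volume conservation: h(1−phi) = h₀(1−phi₀) ⇒ h = h₀·(1−phi₀)/(1−phi)
h = 0.106 × (1 − 0.64)/(1 − 0.0995) = 0.106 × 0.3998 = 0.0424 km

0.042 km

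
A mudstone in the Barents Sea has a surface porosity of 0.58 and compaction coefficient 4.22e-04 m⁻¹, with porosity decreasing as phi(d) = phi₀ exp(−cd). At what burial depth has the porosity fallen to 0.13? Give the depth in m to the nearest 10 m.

Working in km (1 km = 1000 m; c in km⁻¹ = c in m⁻¹ × 1000):
Invert Athy's law: d = ln(phi₀/phi) / c
d = ln(0.58/0.13) / 0.422 = ln(4.462) / 0.422 = 1.4955 / 0.422 = 3.544 km

3540 m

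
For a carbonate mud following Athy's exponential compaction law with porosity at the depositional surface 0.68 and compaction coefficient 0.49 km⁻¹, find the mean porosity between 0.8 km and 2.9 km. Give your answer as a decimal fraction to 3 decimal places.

⟨phi⟩ = (1/(Z₂−Z₁)) ∫ phi₀ e^(−kZ) dZ = phi₀·(e^(−k·Z₁) − e^(−k·Z₂)) / (k·(Z₂−Z₁))
e^(−0.49×0.8) = 0.6757; e^(−0.49×2.9) = 0.2415
⟨phi⟩ = 0.68 × (0.6757 − 0.2415) / (0.49 × 2.1) = 0.68 × 0.4220 = 0.2870

0.287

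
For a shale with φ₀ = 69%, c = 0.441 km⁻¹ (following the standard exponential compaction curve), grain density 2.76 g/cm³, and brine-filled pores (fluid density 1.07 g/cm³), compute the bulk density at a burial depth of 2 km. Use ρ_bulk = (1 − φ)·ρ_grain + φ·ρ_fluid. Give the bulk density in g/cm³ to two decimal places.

2.28 g/cm³

Porosity at depth: φ = 0.69·exp(−0.441×2) = 0.69×0.4140 = 0.2856
Bulk density: ρ_b = (1−φ)ρ_g + φ·ρ_f = 0.7144×2.76 + 0.2856×1.07
       = 1.972 + 0.306 = 2.277 g/cm³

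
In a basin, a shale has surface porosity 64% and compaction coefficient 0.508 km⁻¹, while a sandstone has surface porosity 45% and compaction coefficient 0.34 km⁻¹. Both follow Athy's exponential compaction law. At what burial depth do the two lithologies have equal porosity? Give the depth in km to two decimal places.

Set n₀ₐ e^(−βₐd) = n₀ᵦ e^(−βᵦd) ⇒ ln(n₀ₐ/n₀ᵦ) = (βₐ − βᵦ)·d
d = ln(0.64/0.45) / (0.508 − 0.34) = 0.3522 / 0.168 = 2.097 km

2.10 km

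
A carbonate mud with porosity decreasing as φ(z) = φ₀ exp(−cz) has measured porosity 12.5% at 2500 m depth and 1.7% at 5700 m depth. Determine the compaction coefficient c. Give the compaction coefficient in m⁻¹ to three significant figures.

0.000623 m⁻¹

Working in km (1 km = 1000 m; c in km⁻¹ = c in m⁻¹ × 1000):
Athy: φ(z) = φ₀ e^(−cz) ⇒ φ₁/φ₂ = e^{c(z₂−z₁)} ⇒ c = ln(φ₁/φ₂)/(z₂−z₁)
c = ln(0.125/0.017) / (5.7 − 2.5) = ln(7.353) / 3.2 = 1.9951 / 3.2 = 0.6235 km⁻¹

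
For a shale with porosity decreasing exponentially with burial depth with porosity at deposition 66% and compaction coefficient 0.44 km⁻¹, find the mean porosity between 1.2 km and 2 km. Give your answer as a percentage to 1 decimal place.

⟨φ⟩ = (1/(d₂−d₁)) ∫ φ₀ e^(−cd) dd = φ₀·(e^(−c·d₁) − e^(−c·d₂)) / (c·(d₂−d₁))
e^(−0.44×1.2) = 0.5898; e^(−0.44×2) = 0.4148
⟨φ⟩ = 0.66 × (0.5898 − 0.4148) / (0.44 × 0.8) = 0.66 × 0.4972 = 0.3281

32.8%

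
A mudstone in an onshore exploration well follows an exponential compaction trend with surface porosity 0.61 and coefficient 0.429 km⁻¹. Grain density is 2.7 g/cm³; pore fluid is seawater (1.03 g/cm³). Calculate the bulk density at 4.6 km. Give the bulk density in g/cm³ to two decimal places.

Porosity at depth: phi = 0.61·exp(−0.429×4.6) = 0.61×0.1390 = 0.0848
Bulk density: ρ_b = (1−phi)ρ_g + phi·ρ_f = 0.9152×2.7 + 0.0848×1.03
       = 2.471 + 0.087 = 2.558 g/cm³

2.56 g/cm³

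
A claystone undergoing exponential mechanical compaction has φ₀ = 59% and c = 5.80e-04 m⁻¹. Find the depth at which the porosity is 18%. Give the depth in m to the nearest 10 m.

2050 m

Working in km (1 km = 1000 m; c in km⁻¹ = c in m⁻¹ × 1000):
Invert Athy's law: d = ln(φ₀/φ) / c
d = ln(0.59/0.18) / 0.58 = ln(3.278) / 0.58 = 1.1872 / 0.58 = 2.047 km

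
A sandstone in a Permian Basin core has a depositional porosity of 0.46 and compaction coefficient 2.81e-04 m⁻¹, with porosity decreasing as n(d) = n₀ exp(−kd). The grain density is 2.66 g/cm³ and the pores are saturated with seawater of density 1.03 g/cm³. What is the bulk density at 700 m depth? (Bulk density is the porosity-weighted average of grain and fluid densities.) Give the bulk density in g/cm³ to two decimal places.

Working in km (1 km = 1000 m; k in km⁻¹ = k in m⁻¹ × 1000):
Porosity at depth: n = 0.46·exp(−0.281×0.7) = 0.46×0.8214 = 0.3779
Bulk density: ρ_b = (1−n)ρ_g + n·ρ_f = 0.6221×2.66 + 0.3779×1.03
       = 1.655 + 0.389 = 2.044 g/cm³

2.04 g/cm³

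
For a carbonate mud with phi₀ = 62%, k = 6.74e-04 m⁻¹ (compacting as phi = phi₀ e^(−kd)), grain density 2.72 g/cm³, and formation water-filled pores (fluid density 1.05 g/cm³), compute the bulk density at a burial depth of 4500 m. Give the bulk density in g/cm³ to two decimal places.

2.67 g/cm³

Working in km (1 km = 1000 m; k in km⁻¹ = k in m⁻¹ × 1000):
Porosity at depth: phi = 0.62·exp(−0.674×4.5) = 0.62×0.0482 = 0.0299
Bulk density: ρ_b = (1−phi)ρ_g + phi·ρ_f = 0.9701×2.72 + 0.0299×1.05
       = 2.639 + 0.031 = 2.670 g/cm³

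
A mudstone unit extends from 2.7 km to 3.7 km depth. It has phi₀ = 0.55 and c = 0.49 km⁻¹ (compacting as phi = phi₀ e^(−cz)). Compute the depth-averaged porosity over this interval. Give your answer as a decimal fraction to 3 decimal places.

⟨phi⟩ = (1/(z₂−z₁)) ∫ phi₀ e^(−cz) dz = phi₀·(e^(−c·z₁) − e^(−c·z₂)) / (c·(z₂−z₁))
e^(−0.49×2.7) = 0.2663; e^(−0.49×3.7) = 0.1632
⟨phi⟩ = 0.55 × (0.2663 − 0.1632) / (0.49 × 1) = 0.55 × 0.2106 = 0.1158

0.116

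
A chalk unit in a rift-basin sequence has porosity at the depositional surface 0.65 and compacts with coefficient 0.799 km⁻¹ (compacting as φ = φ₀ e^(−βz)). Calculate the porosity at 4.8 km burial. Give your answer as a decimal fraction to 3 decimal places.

0.014

φ = φ₀·exp(−β·z) = 0.65 × exp(−0.799 × 4.8) = 0.65 × exp(−3.835)
  = 0.65 × 0.0216 = 0.0140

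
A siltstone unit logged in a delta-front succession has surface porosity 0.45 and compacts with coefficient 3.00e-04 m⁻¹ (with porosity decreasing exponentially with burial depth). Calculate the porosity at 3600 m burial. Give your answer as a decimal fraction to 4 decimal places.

0.1528

Working in km (1 km = 1000 m; k in km⁻¹ = k in m⁻¹ × 1000):
φ = φ₀·exp(−k·Z) = 0.45 × exp(−0.3 × 3.6) = 0.45 × exp(−1.08)
  = 0.45 × 0.3396 = 0.1528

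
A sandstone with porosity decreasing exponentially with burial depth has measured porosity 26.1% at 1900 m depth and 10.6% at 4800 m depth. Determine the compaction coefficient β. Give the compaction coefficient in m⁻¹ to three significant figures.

Working in km (1 km = 1000 m; β in km⁻¹ = β in m⁻¹ × 1000):
Athy: n(d) = n₀ e^(−βd) ⇒ n₁/n₂ = e^{β(d₂−d₁)} ⇒ β = ln(n₁/n₂)/(d₂−d₁)
β = ln(0.261/0.106) / (4.8 − 1.9) = ln(2.462) / 2.9 = 0.9011 / 2.9 = 0.3107 km⁻¹

0.000311 m⁻¹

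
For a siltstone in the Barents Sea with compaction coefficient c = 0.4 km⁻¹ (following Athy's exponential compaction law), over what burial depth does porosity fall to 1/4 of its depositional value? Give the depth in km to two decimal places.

3.47 km

phi/phi₀ = 1/4 ⇒ exp(−c·z) = 1/4 ⇒ z = ln(4) / c
z = 1.3863 / 0.4 = 3.466 km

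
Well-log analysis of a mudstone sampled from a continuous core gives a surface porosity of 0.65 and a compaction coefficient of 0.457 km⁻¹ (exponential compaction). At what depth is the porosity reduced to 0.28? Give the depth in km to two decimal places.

Invert Athy's law: d = ln(n₀/n) / k
d = ln(0.65/0.28) / 0.457 = ln(2.321) / 0.457 = 0.8422 / 0.457 = 1.843 km

1.84 km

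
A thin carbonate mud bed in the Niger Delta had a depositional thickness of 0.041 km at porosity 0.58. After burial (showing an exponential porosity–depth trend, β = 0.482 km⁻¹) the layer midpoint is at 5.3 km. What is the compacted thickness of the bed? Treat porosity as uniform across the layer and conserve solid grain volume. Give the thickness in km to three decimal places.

Porosity at 5.3 km: φ = 0.58·exp(−0.482×5.3) = 0.0451
Solid-volume conservation: h(1−φ) = h₀(1−φ₀) ⇒ h = h₀·(1−φ₀)/(1−φ)
h = 0.041 × (1 − 0.58)/(1 − 0.0451) = 0.041 × 0.4398 = 0.0180 km

0.018 km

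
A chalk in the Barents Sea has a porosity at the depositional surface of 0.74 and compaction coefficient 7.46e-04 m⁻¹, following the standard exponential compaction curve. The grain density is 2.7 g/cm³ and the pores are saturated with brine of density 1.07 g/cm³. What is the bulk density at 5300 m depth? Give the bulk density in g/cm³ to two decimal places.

2.68 g/cm³

Working in km (1 km = 1000 m; c in km⁻¹ = c in m⁻¹ × 1000):
Porosity at depth: φ = 0.74·exp(−0.746×5.3) = 0.74×0.0192 = 0.0142
Bulk density: ρ_b = (1−φ)ρ_g + φ·ρ_f = 0.9858×2.7 + 0.0142×1.07
       = 2.662 + 0.015 = 2.677 g/cm³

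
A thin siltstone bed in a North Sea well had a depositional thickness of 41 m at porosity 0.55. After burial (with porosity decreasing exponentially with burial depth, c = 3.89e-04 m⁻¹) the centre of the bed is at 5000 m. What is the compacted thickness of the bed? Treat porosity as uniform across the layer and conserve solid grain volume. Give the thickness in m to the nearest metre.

20 m

Working in km (1 km = 1000 m; c in km⁻¹ = c in m⁻¹ × 1000):
Porosity at 5 km: phi = 0.55·exp(−0.389×5) = 0.0786
Solid-volume conservation: h(1−phi) = h₀(1−phi₀) ⇒ h = h₀·(1−phi₀)/(1−phi)
h = 0.041 × (1 − 0.55)/(1 − 0.0786) = 0.041 × 0.4884 = 0.0200 km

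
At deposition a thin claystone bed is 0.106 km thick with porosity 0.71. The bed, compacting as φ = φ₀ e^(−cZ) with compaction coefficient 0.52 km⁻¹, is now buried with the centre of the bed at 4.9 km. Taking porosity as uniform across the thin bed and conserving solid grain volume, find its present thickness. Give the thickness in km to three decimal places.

Porosity at 4.9 km: φ = 0.71·exp(−0.52×4.9) = 0.0555
Solid-volume conservation: h(1−φ) = h₀(1−φ₀) ⇒ h = h₀·(1−φ₀)/(1−φ)
h = 0.106 × (1 − 0.71)/(1 − 0.0555) = 0.106 × 0.3071 = 0.0325 km

0.033 km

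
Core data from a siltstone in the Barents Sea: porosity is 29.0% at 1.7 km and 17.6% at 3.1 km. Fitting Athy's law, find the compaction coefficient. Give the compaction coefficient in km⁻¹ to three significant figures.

Athy: n(z) = n₀ e^(−βz) ⇒ n₁/n₂ = e^{β(z₂−z₁)} ⇒ β = ln(n₁/n₂)/(z₂−z₁)
β = ln(0.29/0.176) / (3.1 − 1.7) = ln(1.648) / 1.4 = 0.4994 / 1.4 = 0.3567 km⁻¹

0.357 km⁻¹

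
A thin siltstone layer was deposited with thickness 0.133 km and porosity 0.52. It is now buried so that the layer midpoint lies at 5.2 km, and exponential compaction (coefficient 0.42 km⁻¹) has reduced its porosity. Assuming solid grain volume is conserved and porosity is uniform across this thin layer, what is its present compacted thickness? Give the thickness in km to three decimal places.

Porosity at 5.2 km: φ = 0.52·exp(−0.42×5.2) = 0.0585
Solid-volume conservation: h(1−φ) = h₀(1−φ₀) ⇒ h = h₀·(1−φ₀)/(1−φ)
h = 0.133 × (1 − 0.52)/(1 − 0.0585) = 0.133 × 0.5099 = 0.0678 km

0.068 km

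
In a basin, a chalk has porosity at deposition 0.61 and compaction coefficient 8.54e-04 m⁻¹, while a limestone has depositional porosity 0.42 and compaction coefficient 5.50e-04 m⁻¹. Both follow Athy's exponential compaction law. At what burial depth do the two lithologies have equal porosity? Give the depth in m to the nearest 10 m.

Working in km (1 km = 1000 m; c in km⁻¹ = c in m⁻¹ × 1000):
Set φ₀ₐ e^(−cₐz) = φ₀ᵦ e^(−cᵦz) ⇒ ln(φ₀ₐ/φ₀ᵦ) = (cₐ − cᵦ)·z
z = ln(0.61/0.42) / (0.854 − 0.55) = 0.3732 / 0.304 = 1.228 km

1230 m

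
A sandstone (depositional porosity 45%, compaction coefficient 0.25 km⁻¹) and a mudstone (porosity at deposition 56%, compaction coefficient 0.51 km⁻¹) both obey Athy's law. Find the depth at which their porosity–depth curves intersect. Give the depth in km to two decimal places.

0.84 km

Set n₀ₐ e^(−cₐz) = n₀ᵦ e^(−cᵦz) ⇒ ln(n₀ₐ/n₀ᵦ) = (cₐ − cᵦ)·z
z = ln(0.45/0.56) / (0.25 − 0.51) = -0.2187 / -0.26 = 0.841 km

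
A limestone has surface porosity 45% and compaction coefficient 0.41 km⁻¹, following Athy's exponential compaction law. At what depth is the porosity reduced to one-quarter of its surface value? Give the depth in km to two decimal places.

φ/φ₀ = 1/4 ⇒ exp(−k·Z) = 1/4 ⇒ Z = ln(4) / k
Z = 1.3863 / 0.41 = 3.381 km

3.38 km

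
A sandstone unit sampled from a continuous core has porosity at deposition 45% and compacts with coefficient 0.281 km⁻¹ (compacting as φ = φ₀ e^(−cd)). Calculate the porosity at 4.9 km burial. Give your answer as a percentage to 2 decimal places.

11.36%

φ = φ₀·exp(−c·d) = 0.45 × exp(−0.281 × 4.9) = 0.45 × exp(−1.377)
  = 0.45 × 0.2524 = 0.1136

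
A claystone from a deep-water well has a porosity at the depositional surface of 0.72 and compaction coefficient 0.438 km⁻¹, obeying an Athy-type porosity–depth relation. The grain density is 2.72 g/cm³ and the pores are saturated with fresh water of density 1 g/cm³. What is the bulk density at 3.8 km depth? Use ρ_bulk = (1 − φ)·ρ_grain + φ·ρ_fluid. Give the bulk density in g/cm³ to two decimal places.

2.49 g/cm³

Porosity at depth: phi = 0.72·exp(−0.438×3.8) = 0.72×0.1893 = 0.1363
Bulk density: ρ_b = (1−phi)ρ_g + phi·ρ_f = 0.8637×2.72 + 0.1363×1
       = 2.349 + 0.136 = 2.486 g/cm³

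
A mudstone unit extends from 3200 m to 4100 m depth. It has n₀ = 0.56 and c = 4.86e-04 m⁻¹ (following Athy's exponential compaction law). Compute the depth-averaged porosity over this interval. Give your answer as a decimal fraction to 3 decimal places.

Working in km (1 km = 1000 m; c in km⁻¹ = c in m⁻¹ × 1000):
⟨n⟩ = (1/(Z₂−Z₁)) ∫ n₀ e^(−cZ) dZ = n₀·(e^(−c·Z₁) − e^(−c·Z₂)) / (c·(Z₂−Z₁))
e^(−0.486×3.2) = 0.2111; e^(−0.486×4.1) = 0.1363
⟨n⟩ = 0.56 × (0.2111 − 0.1363) / (0.486 × 0.9) = 0.56 × 0.1710 = 0.0958

0.096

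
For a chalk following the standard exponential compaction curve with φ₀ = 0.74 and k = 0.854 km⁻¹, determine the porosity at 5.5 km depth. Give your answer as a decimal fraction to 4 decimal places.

φ = φ₀·exp(−k·Z) = 0.74 × exp(−0.854 × 5.5) = 0.74 × exp(−4.697)
  = 0.74 × 0.0091 = 0.0068

0.0068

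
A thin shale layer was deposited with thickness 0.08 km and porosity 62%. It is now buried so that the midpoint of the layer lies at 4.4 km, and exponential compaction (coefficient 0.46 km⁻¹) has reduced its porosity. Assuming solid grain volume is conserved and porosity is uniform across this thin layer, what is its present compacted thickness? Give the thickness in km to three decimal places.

0.033 km

Porosity at 4.4 km: φ = 0.62·exp(−0.46×4.4) = 0.0819
Solid-volume conservation: h(1−φ) = h₀(1−φ₀) ⇒ h = h₀·(1−φ₀)/(1−φ)
h = 0.08 × (1 − 0.62)/(1 − 0.0819) = 0.08 × 0.4139 = 0.0331 km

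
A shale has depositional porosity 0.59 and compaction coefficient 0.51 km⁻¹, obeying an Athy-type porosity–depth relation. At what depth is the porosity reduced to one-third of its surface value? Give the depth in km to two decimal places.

2.15 km

n/n₀ = 1/3 ⇒ exp(−c·z) = 1/3 ⇒ z = ln(3) / c
z = 1.0986 / 0.51 = 2.154 km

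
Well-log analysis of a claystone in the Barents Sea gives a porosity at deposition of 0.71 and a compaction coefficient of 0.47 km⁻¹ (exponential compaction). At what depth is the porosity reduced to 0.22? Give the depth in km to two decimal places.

2.49 km

Invert Athy's law: z = ln(φ₀/φ) / c
z = ln(0.71/0.22) / 0.47 = ln(3.227) / 0.47 = 1.1716 / 0.47 = 2.493 km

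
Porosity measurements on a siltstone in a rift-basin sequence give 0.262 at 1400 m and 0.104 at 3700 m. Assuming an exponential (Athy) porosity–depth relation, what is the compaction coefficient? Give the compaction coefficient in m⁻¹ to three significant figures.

0.000402 m⁻¹

Working in km (1 km = 1000 m; c in km⁻¹ = c in m⁻¹ × 1000):
Athy: n(Z) = n₀ e^(−cZ) ⇒ n₁/n₂ = e^{c(Z₂−Z₁)} ⇒ c = ln(n₁/n₂)/(Z₂−Z₁)
c = ln(0.262/0.104) / (3.7 − 1.4) = ln(2.519) / 2.3 = 0.9240 / 2.3 = 0.4017 km⁻¹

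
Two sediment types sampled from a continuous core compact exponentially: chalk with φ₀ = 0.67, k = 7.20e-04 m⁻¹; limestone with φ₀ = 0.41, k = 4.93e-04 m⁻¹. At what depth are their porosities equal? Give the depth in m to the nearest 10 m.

2160 m

Working in km (1 km = 1000 m; k in km⁻¹ = k in m⁻¹ × 1000):
Set φ₀ₐ e^(−kₐZ) = φ₀ᵦ e^(−kᵦZ) ⇒ ln(φ₀ₐ/φ₀ᵦ) = (kₐ − kᵦ)·Z
Z = ln(0.67/0.41) / (0.72 − 0.493) = 0.4911 / 0.227 = 2.164 km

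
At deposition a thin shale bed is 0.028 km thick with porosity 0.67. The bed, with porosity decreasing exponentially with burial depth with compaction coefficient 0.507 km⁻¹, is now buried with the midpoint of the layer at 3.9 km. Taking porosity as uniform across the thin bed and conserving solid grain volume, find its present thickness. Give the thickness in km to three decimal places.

Porosity at 3.9 km: n = 0.67·exp(−0.507×3.9) = 0.0928
Solid-volume conservation: h(1−n) = h₀(1−n₀) ⇒ h = h₀·(1−n₀)/(1−n)
h = 0.028 × (1 − 0.67)/(1 − 0.0928) = 0.028 × 0.3637 = 0.0102 km

0.010 km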